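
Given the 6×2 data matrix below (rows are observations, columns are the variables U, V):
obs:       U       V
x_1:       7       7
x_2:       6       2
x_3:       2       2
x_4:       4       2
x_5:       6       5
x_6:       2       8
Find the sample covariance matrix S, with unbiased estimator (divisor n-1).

Step 1 — column means:
  mean(U) = (7 + 6 + 2 + 4 + 6 + 2) / 6 = 27/6 = 4.5
  mean(V) = (7 + 2 + 2 + 2 + 5 + 8) / 6 = 26/6 = 4.3333

Step 2 — sample covariance S[i,j] = (1/(n-1)) · Σ_k (x_{k,i} - mean_i) · (x_{k,j} - mean_j), with n-1 = 5.
  S[U,U] = ((2.5)·(2.5) + (1.5)·(1.5) + (-2.5)·(-2.5) + (-0.5)·(-0.5) + (1.5)·(1.5) + (-2.5)·(-2.5)) / 5 = 23.5/5 = 4.7
  S[U,V] = ((2.5)·(2.6667) + (1.5)·(-2.3333) + (-2.5)·(-2.3333) + (-0.5)·(-2.3333) + (1.5)·(0.6667) + (-2.5)·(3.6667)) / 5 = 2/5 = 0.4
  S[V,V] = ((2.6667)·(2.6667) + (-2.3333)·(-2.3333) + (-2.3333)·(-2.3333) + (-2.3333)·(-2.3333) + (0.6667)·(0.6667) + (3.6667)·(3.6667)) / 5 = 37.3333/5 = 7.4667

S is symmetric (S[j,i] = S[i,j]). Assembling:

S = [[4.7, 0.4],
 [0.4, 7.4667]]


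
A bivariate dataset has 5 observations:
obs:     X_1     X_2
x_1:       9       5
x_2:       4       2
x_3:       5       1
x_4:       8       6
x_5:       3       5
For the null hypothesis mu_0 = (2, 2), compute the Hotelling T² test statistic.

Step 1 — sample mean vector:
  mean(X_1) = (9 + 4 + 5 + 8 + 3) / 5 = 29/5 = 5.8
  mean(X_2) = (5 + 2 + 1 + 6 + 5) / 5 = 19/5 = 3.8
  x̄ = (5.8, 3.8),  deviation x̄ - mu_0 = (5.8, 3.8) - (2, 2) = (3.8, 1.8).

Step 2 — sample covariance matrix, S[i,j] = (1/(n-1)) · Σ_k (x_{k,i} - mean_i) · (x_{k,j} - mean_j), divisor n-1 = 4:
  S[X_1,X_1] = ((3.2)·(3.2) + (-1.8)·(-1.8) + (-0.8)·(-0.8) + (2.2)·(2.2) + (-2.8)·(-2.8)) / 4 = 26.8/4 = 6.7
  S[X_1,X_2] = ((3.2)·(1.2) + (-1.8)·(-1.8) + (-0.8)·(-2.8) + (2.2)·(2.2) + (-2.8)·(1.2)) / 4 = 10.8/4 = 2.7
  S[X_2,X_2] = ((1.2)·(1.2) + (-1.8)·(-1.8) + (-2.8)·(-2.8) + (2.2)·(2.2) + (1.2)·(1.2)) / 4 = 18.8/4 = 4.7
  S = [[6.7, 2.7],
 [2.7, 4.7]].

Step 3 — invert S. det(S) = 6.7·4.7 - (2.7)² = 24.2.
  S^{-1} = (1/det) · [[d, -b], [-b, a]] = [[0.1942, -0.1116],
 [-0.1116, 0.2769]].

Step 4 — quadratic form (x̄ - mu_0)^T · S^{-1} · (x̄ - mu_0):
  S^{-1} · (x̄ - mu_0) = (0.5372, 0.0744),
  (x̄ - mu_0)^T · [...] = (3.8)·(0.5372) + (1.8)·(0.0744) = 2.1752.

Step 5 — scale by n: T² = 5 · 2.1752 = 10.876.

T² ≈ 10.876


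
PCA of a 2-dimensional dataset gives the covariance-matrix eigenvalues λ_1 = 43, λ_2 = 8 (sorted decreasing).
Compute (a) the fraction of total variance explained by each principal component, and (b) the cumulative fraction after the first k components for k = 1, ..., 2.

Step 1 — total variance = trace(Sigma) = Σ λ_i = 43 + 8 = 51.

Step 2 — fraction explained by component i = λ_i / Σ λ:
  PC1: 43/51 = 0.8431
  PC2: 8/51 = 0.1569

Step 3 — cumulative fraction after k components = (λ_1 + ... + λ_k) / Σ λ:
  k = 1: 43/51 = 0.8431
  k = 2: (43 + 8)/51 = 51/51 = 1

Summary (fraction, with percent):

explained: PC1 0.8431 (84.31%), PC2 0.1569 (15.69%);  cumulative: 0.8431, 1


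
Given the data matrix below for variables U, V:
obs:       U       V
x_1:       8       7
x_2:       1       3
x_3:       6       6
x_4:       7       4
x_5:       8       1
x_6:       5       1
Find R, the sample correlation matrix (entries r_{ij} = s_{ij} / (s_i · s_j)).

Step 1 — column means:
  mean(U) = (8 + 1 + 6 + 7 + 8 + 5) / 6 = 35/6 = 5.8333
  mean(V) = (7 + 3 + 6 + 4 + 1 + 1) / 6 = 22/6 = 3.6667

Step 2 — sample variances and covariances s[i,j] = (1/(n-1)) · Σ_k (x_{k,i} - mean_i) · (x_{k,j} - mean_j), with n-1 = 5:
  s[U,U] = ((2.1667)·(2.1667) + (-4.8333)·(-4.8333) + (0.1667)·(0.1667) + (1.1667)·(1.1667) + (2.1667)·(2.1667) + (-0.8333)·(-0.8333)) / 5 = 34.8333/5 = 6.9667
  s[U,V] = ((2.1667)·(3.3333) + (-4.8333)·(-0.6667) + (0.1667)·(2.3333) + (1.1667)·(0.3333) + (2.1667)·(-2.6667) + (-0.8333)·(-2.6667)) / 5 = 7.6667/5 = 1.5333
  s[V,V] = ((3.3333)·(3.3333) + (-0.6667)·(-0.6667) + (2.3333)·(2.3333) + (0.3333)·(0.3333) + (-2.6667)·(-2.6667) + (-2.6667)·(-2.6667)) / 5 = 31.3333/5 = 6.2667
  Sample standard deviations s_i = √(s[i,i]):
  s(U) = √(6.9667) = 2.6394
  s(V) = √(6.2667) = 2.5033

Step 3 — r_{ij} = s_{ij} / (s_i · s_j):
  r[U,U] = 1 (diagonal).
  r[U,V] = 1.5333 / (2.6394 · 2.5033) = 1.5333 / 6.6074 = 0.2321
  r[V,V] = 1 (diagonal).

R is symmetric with unit diagonal. Assembling:

R = [[1, 0.2321],
 [0.2321, 1]]


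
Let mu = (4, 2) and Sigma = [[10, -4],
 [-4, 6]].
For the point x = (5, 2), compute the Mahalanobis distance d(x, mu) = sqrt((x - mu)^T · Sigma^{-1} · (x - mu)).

Step 1 — centre the observation: (x - mu) = (1, 0).

Step 2 — invert Sigma. det(Sigma) = 10·6 - (-4)² = 44.
  Sigma^{-1} = (1/det) · [[d, -b], [-b, a]] = [[0.1364, 0.0909],
 [0.0909, 0.2273]].

Step 3 — form the quadratic (x - mu)^T · Sigma^{-1} · (x - mu):
  Sigma^{-1} · (x - mu) = (0.1364, 0.0909).
  (x - mu)^T · [Sigma^{-1} · (x - mu)] = (1)·(0.1364) + (0)·(0.0909) = 0.1364.

Step 4 — take square root: d = √(0.1364) ≈ 0.3693.

d(x, mu) = √(0.1364) ≈ 0.3693


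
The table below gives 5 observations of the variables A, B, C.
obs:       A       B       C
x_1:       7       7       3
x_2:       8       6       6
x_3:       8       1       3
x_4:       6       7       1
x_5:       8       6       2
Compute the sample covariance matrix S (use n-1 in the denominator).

Step 1 — column means:
  mean(A) = (7 + 8 + 8 + 6 + 8) / 5 = 37/5 = 7.4
  mean(B) = (7 + 6 + 1 + 7 + 6) / 5 = 27/5 = 5.4
  mean(C) = (3 + 6 + 3 + 1 + 2) / 5 = 15/5 = 3

Step 2 — sample covariance S[i,j] = (1/(n-1)) · Σ_k (x_{k,i} - mean_i) · (x_{k,j} - mean_j), with n-1 = 4.
  S[A,A] = ((-0.4)·(-0.4) + (0.6)·(0.6) + (0.6)·(0.6) + (-1.4)·(-1.4) + (0.6)·(0.6)) / 4 = 3.2/4 = 0.8
  S[A,B] = ((-0.4)·(1.6) + (0.6)·(0.6) + (0.6)·(-4.4) + (-1.4)·(1.6) + (0.6)·(0.6)) / 4 = -4.8/4 = -1.2
  S[A,C] = ((-0.4)·(0) + (0.6)·(3) + (0.6)·(0) + (-1.4)·(-2) + (0.6)·(-1)) / 4 = 4/4 = 1
  S[B,B] = ((1.6)·(1.6) + (0.6)·(0.6) + (-4.4)·(-4.4) + (1.6)·(1.6) + (0.6)·(0.6)) / 4 = 25.2/4 = 6.3
  S[B,C] = ((1.6)·(0) + (0.6)·(3) + (-4.4)·(0) + (1.6)·(-2) + (0.6)·(-1)) / 4 = -2/4 = -0.5
  S[C,C] = ((0)·(0) + (3)·(3) + (0)·(0) + (-2)·(-2) + (-1)·(-1)) / 4 = 14/4 = 3.5

S is symmetric (S[j,i] = S[i,j]). Assembling:

S = [[0.8, -1.2, 1],
 [-1.2, 6.3, -0.5],
 [1, -0.5, 3.5]]


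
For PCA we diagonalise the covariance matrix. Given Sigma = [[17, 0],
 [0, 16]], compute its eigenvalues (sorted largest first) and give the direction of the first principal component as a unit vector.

Step 1 — characteristic polynomial of 2×2 Sigma:
  det(Sigma - λI) = λ² - trace · λ + det = 0.
  trace = 17 + 16 = 33, det = 17·16 - (0)² = 272.
Step 2 — discriminant:
  Δ = trace² - 4·det = 1089 - 1088 = 1.
Step 3 — eigenvalues:
  λ = (trace ± √Δ)/2 = (33 ± 1)/2,
  λ_1 = 17,  λ_2 = 16.

Step 4 — unit eigenvector for λ_1: Sigma is diagonal, so its eigenvectors are the coordinate axes. λ_1 = 17 is the diagonal entry on the first coordinate axis, hence
  v_1 = (1, 0) (||v_1|| = 1).

λ_1 = 17,  λ_2 = 16;  v_1 ≈ (1, 0)


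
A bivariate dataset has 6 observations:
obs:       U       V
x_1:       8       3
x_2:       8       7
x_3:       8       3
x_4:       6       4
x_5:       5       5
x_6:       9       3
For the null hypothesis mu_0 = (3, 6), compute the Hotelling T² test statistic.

Step 1 — sample mean vector:
  mean(U) = (8 + 8 + 8 + 6 + 5 + 9) / 6 = 44/6 = 7.3333
  mean(V) = (3 + 7 + 3 + 4 + 5 + 3) / 6 = 25/6 = 4.1667
  x̄ = (7.3333, 4.1667),  deviation x̄ - mu_0 = (7.3333, 4.1667) - (3, 6) = (4.3333, -1.8333).

Step 2 — sample covariance matrix, S[i,j] = (1/(n-1)) · Σ_k (x_{k,i} - mean_i) · (x_{k,j} - mean_j), divisor n-1 = 5:
  S[U,U] = ((0.6667)·(0.6667) + (0.6667)·(0.6667) + (0.6667)·(0.6667) + (-1.3333)·(-1.3333) + (-2.3333)·(-2.3333) + (1.6667)·(1.6667)) / 5 = 11.3333/5 = 2.2667
  S[U,V] = ((0.6667)·(-1.1667) + (0.6667)·(2.8333) + (0.6667)·(-1.1667) + (-1.3333)·(-0.1667) + (-2.3333)·(0.8333) + (1.6667)·(-1.1667)) / 5 = -3.3333/5 = -0.6667
  S[V,V] = ((-1.1667)·(-1.1667) + (2.8333)·(2.8333) + (-1.1667)·(-1.1667) + (-0.1667)·(-0.1667) + (0.8333)·(0.8333) + (-1.1667)·(-1.1667)) / 5 = 12.8333/5 = 2.5667
  S = [[2.2667, -0.6667],
 [-0.6667, 2.5667]].

Step 3 — invert S. det(S) = 2.2667·2.5667 - (-0.6667)² = 5.3733.
  S^{-1} = (1/det) · [[d, -b], [-b, a]] = [[0.4777, 0.1241],
 [0.1241, 0.4218]].

Step 4 — quadratic form (x̄ - mu_0)^T · S^{-1} · (x̄ - mu_0):
  S^{-1} · (x̄ - mu_0) = (1.8424, -0.2357),
  (x̄ - mu_0)^T · [...] = (4.3333)·(1.8424) + (-1.8333)·(-0.2357) = 8.416.

Step 5 — scale by n: T² = 6 · 8.416 = 50.4963.

T² ≈ 50.4963


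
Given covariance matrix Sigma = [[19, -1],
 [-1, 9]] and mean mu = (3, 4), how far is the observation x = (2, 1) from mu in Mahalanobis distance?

Step 1 — centre the observation: (x - mu) = (-1, -3).

Step 2 — invert Sigma. det(Sigma) = 19·9 - (-1)² = 170.
  Sigma^{-1} = (1/det) · [[d, -b], [-b, a]] = [[0.0529, 0.0059],
 [0.0059, 0.1118]].

Step 3 — form the quadratic (x - mu)^T · Sigma^{-1} · (x - mu):
  Sigma^{-1} · (x - mu) = (-0.0706, -0.3412).
  (x - mu)^T · [Sigma^{-1} · (x - mu)] = (-1)·(-0.0706) + (-3)·(-0.3412) = 1.0941.

Step 4 — take square root: d = √(1.0941) ≈ 1.046.

d(x, mu) = √(1.0941) ≈ 1.046


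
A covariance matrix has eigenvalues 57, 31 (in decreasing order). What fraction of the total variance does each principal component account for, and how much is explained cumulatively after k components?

Step 1 — total variance = trace(Sigma) = Σ λ_i = 57 + 31 = 88.

Step 2 — fraction explained by component i = λ_i / Σ λ:
  PC1: 57/88 = 0.6477
  PC2: 31/88 = 0.3523

Step 3 — cumulative fraction after k components = (λ_1 + ... + λ_k) / Σ λ:
  k = 1: 57/88 = 0.6477
  k = 2: (57 + 31)/88 = 88/88 = 1

Summary (fraction, with percent):

explained: PC1 0.6477 (64.77%), PC2 0.3523 (35.23%);  cumulative: 0.6477, 1


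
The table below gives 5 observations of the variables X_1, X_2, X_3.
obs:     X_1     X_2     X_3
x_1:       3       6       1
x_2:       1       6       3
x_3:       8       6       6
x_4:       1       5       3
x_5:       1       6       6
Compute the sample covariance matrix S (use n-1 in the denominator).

Step 1 — column means:
  mean(X_1) = (3 + 1 + 8 + 1 + 1) / 5 = 14/5 = 2.8
  mean(X_2) = (6 + 6 + 6 + 5 + 6) / 5 = 29/5 = 5.8
  mean(X_3) = (1 + 3 + 6 + 3 + 6) / 5 = 19/5 = 3.8

Step 2 — sample covariance S[i,j] = (1/(n-1)) · Σ_k (x_{k,i} - mean_i) · (x_{k,j} - mean_j), with n-1 = 4.
  S[X_1,X_1] = ((0.2)·(0.2) + (-1.8)·(-1.8) + (5.2)·(5.2) + (-1.8)·(-1.8) + (-1.8)·(-1.8)) / 4 = 36.8/4 = 9.2
  S[X_1,X_2] = ((0.2)·(0.2) + (-1.8)·(0.2) + (5.2)·(0.2) + (-1.8)·(-0.8) + (-1.8)·(0.2)) / 4 = 1.8/4 = 0.45
  S[X_1,X_3] = ((0.2)·(-2.8) + (-1.8)·(-0.8) + (5.2)·(2.2) + (-1.8)·(-0.8) + (-1.8)·(2.2)) / 4 = 9.8/4 = 2.45
  S[X_2,X_2] = ((0.2)·(0.2) + (0.2)·(0.2) + (0.2)·(0.2) + (-0.8)·(-0.8) + (0.2)·(0.2)) / 4 = 0.8/4 = 0.2
  S[X_2,X_3] = ((0.2)·(-2.8) + (0.2)·(-0.8) + (0.2)·(2.2) + (-0.8)·(-0.8) + (0.2)·(2.2)) / 4 = 0.8/4 = 0.2
  S[X_3,X_3] = ((-2.8)·(-2.8) + (-0.8)·(-0.8) + (2.2)·(2.2) + (-0.8)·(-0.8) + (2.2)·(2.2)) / 4 = 18.8/4 = 4.7

S is symmetric (S[j,i] = S[i,j]). Assembling:

S = [[9.2, 0.45, 2.45],
 [0.45, 0.2, 0.2],
 [2.45, 0.2, 4.7]]


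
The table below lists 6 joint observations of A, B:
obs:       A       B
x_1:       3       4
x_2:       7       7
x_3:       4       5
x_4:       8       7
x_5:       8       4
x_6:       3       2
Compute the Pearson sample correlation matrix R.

Step 1 — column means:
  mean(A) = (3 + 7 + 4 + 8 + 8 + 3) / 6 = 33/6 = 5.5
  mean(B) = (4 + 7 + 5 + 7 + 4 + 2) / 6 = 29/6 = 4.8333

Step 2 — sample variances and covariances s[i,j] = (1/(n-1)) · Σ_k (x_{k,i} - mean_i) · (x_{k,j} - mean_j), with n-1 = 5:
  s[A,A] = ((-2.5)·(-2.5) + (1.5)·(1.5) + (-1.5)·(-1.5) + (2.5)·(2.5) + (2.5)·(2.5) + (-2.5)·(-2.5)) / 5 = 29.5/5 = 5.9
  s[A,B] = ((-2.5)·(-0.8333) + (1.5)·(2.1667) + (-1.5)·(0.1667) + (2.5)·(2.1667) + (2.5)·(-0.8333) + (-2.5)·(-2.8333)) / 5 = 15.5/5 = 3.1
  s[B,B] = ((-0.8333)·(-0.8333) + (2.1667)·(2.1667) + (0.1667)·(0.1667) + (2.1667)·(2.1667) + (-0.8333)·(-0.8333) + (-2.8333)·(-2.8333)) / 5 = 18.8333/5 = 3.7667
  Sample standard deviations s_i = √(s[i,i]):
  s(A) = √(5.9) = 2.429
  s(B) = √(3.7667) = 1.9408

Step 3 — r_{ij} = s_{ij} / (s_i · s_j):
  r[A,A] = 1 (diagonal).
  r[A,B] = 3.1 / (2.429 · 1.9408) = 3.1 / 4.7142 = 0.6576
  r[B,B] = 1 (diagonal).

R is symmetric with unit diagonal. Assembling:

R = [[1, 0.6576],
 [0.6576, 1]]


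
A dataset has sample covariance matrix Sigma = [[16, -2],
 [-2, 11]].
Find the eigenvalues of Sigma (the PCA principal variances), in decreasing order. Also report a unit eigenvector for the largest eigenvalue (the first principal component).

Step 1 — characteristic polynomial of 2×2 Sigma:
  det(Sigma - λI) = λ² - trace · λ + det = 0.
  trace = 16 + 11 = 27, det = 16·11 - (-2)² = 172.
Step 2 — discriminant:
  Δ = trace² - 4·det = 729 - 688 = 41.
Step 3 — eigenvalues:
  λ = (trace ± √Δ)/2 = (27 ± 6.4031)/2,
  λ_1 = 16.7016,  λ_2 = 10.2984.

Step 4 — unit eigenvector for λ_1: solve (Sigma - λ_1 I)v = 0. First row:
  (16 - 16.7016)·v_x + (-2)·v_y = 0, i.e. (-0.7016)·v_x + (-2)·v_y = 0,
  so v ∝ (b, λ_1 - a) = (-2, 0.7016); multiply by -1 so the first entry is positive: u = (2, -0.7016).
  ||u|| = √((2)² + (-0.7016)²) = √(4.4922) ≈ 2.1195,
  v_1 = u/||u|| ≈ (0.9436, -0.331) (||v_1|| = 1).

λ_1 = 16.7016,  λ_2 = 10.2984;  v_1 ≈ (0.9436, -0.331)


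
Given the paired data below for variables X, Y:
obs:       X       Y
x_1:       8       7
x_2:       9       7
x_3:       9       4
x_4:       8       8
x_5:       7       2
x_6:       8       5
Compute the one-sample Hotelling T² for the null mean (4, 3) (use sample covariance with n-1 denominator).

Step 1 — sample mean vector:
  mean(X) = (8 + 9 + 9 + 8 + 7 + 8) / 6 = 49/6 = 8.1667
  mean(Y) = (7 + 7 + 4 + 8 + 2 + 5) / 6 = 33/6 = 5.5
  x̄ = (8.1667, 5.5),  deviation x̄ - mu_0 = (8.1667, 5.5) - (4, 3) = (4.1667, 2.5).

Step 2 — sample covariance matrix, S[i,j] = (1/(n-1)) · Σ_k (x_{k,i} - mean_i) · (x_{k,j} - mean_j), divisor n-1 = 5:
  S[X,X] = ((-0.1667)·(-0.1667) + (0.8333)·(0.8333) + (0.8333)·(0.8333) + (-0.1667)·(-0.1667) + (-1.1667)·(-1.1667) + (-0.1667)·(-0.1667)) / 5 = 2.8333/5 = 0.5667
  S[X,Y] = ((-0.1667)·(1.5) + (0.8333)·(1.5) + (0.8333)·(-1.5) + (-0.1667)·(2.5) + (-1.1667)·(-3.5) + (-0.1667)·(-0.5)) / 5 = 3.5/5 = 0.7
  S[Y,Y] = ((1.5)·(1.5) + (1.5)·(1.5) + (-1.5)·(-1.5) + (2.5)·(2.5) + (-3.5)·(-3.5) + (-0.5)·(-0.5)) / 5 = 25.5/5 = 5.1
  S = [[0.5667, 0.7],
 [0.7, 5.1]].

Step 3 — invert S. det(S) = 0.5667·5.1 - (0.7)² = 2.4.
  S^{-1} = (1/det) · [[d, -b], [-b, a]] = [[2.125, -0.2917],
 [-0.2917, 0.2361]].

Step 4 — quadratic form (x̄ - mu_0)^T · S^{-1} · (x̄ - mu_0):
  S^{-1} · (x̄ - mu_0) = (8.125, -0.625),
  (x̄ - mu_0)^T · [...] = (4.1667)·(8.125) + (2.5)·(-0.625) = 32.2917.

Step 5 — scale by n: T² = 6 · 32.2917 = 193.75.

T² ≈ 193.75


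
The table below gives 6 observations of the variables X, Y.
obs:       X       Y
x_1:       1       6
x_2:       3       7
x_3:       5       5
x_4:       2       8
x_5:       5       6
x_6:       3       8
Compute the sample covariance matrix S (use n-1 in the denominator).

Step 1 — column means:
  mean(X) = (1 + 3 + 5 + 2 + 5 + 3) / 6 = 19/6 = 3.1667
  mean(Y) = (6 + 7 + 5 + 8 + 6 + 8) / 6 = 40/6 = 6.6667

Step 2 — sample covariance S[i,j] = (1/(n-1)) · Σ_k (x_{k,i} - mean_i) · (x_{k,j} - mean_j), with n-1 = 5.
  S[X,X] = ((-2.1667)·(-2.1667) + (-0.1667)·(-0.1667) + (1.8333)·(1.8333) + (-1.1667)·(-1.1667) + (1.8333)·(1.8333) + (-0.1667)·(-0.1667)) / 5 = 12.8333/5 = 2.5667
  S[X,Y] = ((-2.1667)·(-0.6667) + (-0.1667)·(0.3333) + (1.8333)·(-1.6667) + (-1.1667)·(1.3333) + (1.8333)·(-0.6667) + (-0.1667)·(1.3333)) / 5 = -4.6667/5 = -0.9333
  S[Y,Y] = ((-0.6667)·(-0.6667) + (0.3333)·(0.3333) + (-1.6667)·(-1.6667) + (1.3333)·(1.3333) + (-0.6667)·(-0.6667) + (1.3333)·(1.3333)) / 5 = 7.3333/5 = 1.4667

S is symmetric (S[j,i] = S[i,j]). Assembling:

S = [[2.5667, -0.9333],
 [-0.9333, 1.4667]]


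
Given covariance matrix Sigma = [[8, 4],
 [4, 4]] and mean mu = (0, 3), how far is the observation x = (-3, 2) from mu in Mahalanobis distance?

Step 1 — centre the observation: (x - mu) = (-3, -1).

Step 2 — invert Sigma. det(Sigma) = 8·4 - (4)² = 16.
  Sigma^{-1} = (1/det) · [[d, -b], [-b, a]] = [[0.25, -0.25],
 [-0.25, 0.5]].

Step 3 — form the quadratic (x - mu)^T · Sigma^{-1} · (x - mu):
  Sigma^{-1} · (x - mu) = (-0.5, 0.25).
  (x - mu)^T · [Sigma^{-1} · (x - mu)] = (-3)·(-0.5) + (-1)·(0.25) = 1.25.

Step 4 — take square root: d = √(1.25) ≈ 1.118.

d(x, mu) = √(1.25) ≈ 1.118


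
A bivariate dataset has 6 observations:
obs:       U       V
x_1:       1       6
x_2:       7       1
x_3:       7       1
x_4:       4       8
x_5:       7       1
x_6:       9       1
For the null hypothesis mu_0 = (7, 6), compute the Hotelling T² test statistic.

Step 1 — sample mean vector:
  mean(U) = (1 + 7 + 7 + 4 + 7 + 9) / 6 = 35/6 = 5.8333
  mean(V) = (6 + 1 + 1 + 8 + 1 + 1) / 6 = 18/6 = 3
  x̄ = (5.8333, 3),  deviation x̄ - mu_0 = (5.8333, 3) - (7, 6) = (-1.1667, -3).

Step 2 — sample covariance matrix, S[i,j] = (1/(n-1)) · Σ_k (x_{k,i} - mean_i) · (x_{k,j} - mean_j), divisor n-1 = 5:
  S[U,U] = ((-4.8333)·(-4.8333) + (1.1667)·(1.1667) + (1.1667)·(1.1667) + (-1.8333)·(-1.8333) + (1.1667)·(1.1667) + (3.1667)·(3.1667)) / 5 = 40.8333/5 = 8.1667
  S[U,V] = ((-4.8333)·(3) + (1.1667)·(-2) + (1.1667)·(-2) + (-1.8333)·(5) + (1.1667)·(-2) + (3.1667)·(-2)) / 5 = -37/5 = -7.4
  S[V,V] = ((3)·(3) + (-2)·(-2) + (-2)·(-2) + (5)·(5) + (-2)·(-2) + (-2)·(-2)) / 5 = 50/5 = 10
  S = [[8.1667, -7.4],
 [-7.4, 10]].

Step 3 — invert S. det(S) = 8.1667·10 - (-7.4)² = 26.9067.
  S^{-1} = (1/det) · [[d, -b], [-b, a]] = [[0.3717, 0.275],
 [0.275, 0.3035]].

Step 4 — quadratic form (x̄ - mu_0)^T · S^{-1} · (x̄ - mu_0):
  S^{-1} · (x̄ - mu_0) = (-1.2587, -1.2314),
  (x̄ - mu_0)^T · [...] = (-1.1667)·(-1.2587) + (-3)·(-1.2314) = 5.1627.

Step 5 — scale by n: T² = 6 · 5.1627 = 30.9762.

T² ≈ 30.9762


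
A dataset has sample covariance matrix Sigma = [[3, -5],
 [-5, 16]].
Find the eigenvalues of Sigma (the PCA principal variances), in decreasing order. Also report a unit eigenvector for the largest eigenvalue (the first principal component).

Step 1 — characteristic polynomial of 2×2 Sigma:
  det(Sigma - λI) = λ² - trace · λ + det = 0.
  trace = 3 + 16 = 19, det = 3·16 - (-5)² = 23.
Step 2 — discriminant:
  Δ = trace² - 4·det = 361 - 92 = 269.
Step 3 — eigenvalues:
  λ = (trace ± √Δ)/2 = (19 ± 16.4012)/2,
  λ_1 = 17.7006,  λ_2 = 1.2994.

Step 4 — unit eigenvector for λ_1: solve (Sigma - λ_1 I)v = 0. First row:
  (3 - 17.7006)·v_x + (-5)·v_y = 0, i.e. (-14.7006)·v_x + (-5)·v_y = 0,
  so v ∝ (b, λ_1 - a) = (-5, 14.7006); multiply by -1 so the first entry is positive: u = (5, -14.7006).
  ||u|| = √((5)² + (-14.7006)²) = √(241.1079) ≈ 15.5277,
  v_1 = u/||u|| ≈ (0.322, -0.9467) (||v_1|| = 1).

λ_1 = 17.7006,  λ_2 = 1.2994;  v_1 ≈ (0.322, -0.9467)


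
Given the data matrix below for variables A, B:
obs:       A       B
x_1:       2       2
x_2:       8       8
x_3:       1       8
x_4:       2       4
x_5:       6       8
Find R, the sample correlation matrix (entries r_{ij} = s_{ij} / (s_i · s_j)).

Step 1 — column means:
  mean(A) = (2 + 8 + 1 + 2 + 6) / 5 = 19/5 = 3.8
  mean(B) = (2 + 8 + 8 + 4 + 8) / 5 = 30/5 = 6

Step 2 — sample variances and covariances s[i,j] = (1/(n-1)) · Σ_k (x_{k,i} - mean_i) · (x_{k,j} - mean_j), with n-1 = 4:
  s[A,A] = ((-1.8)·(-1.8) + (4.2)·(4.2) + (-2.8)·(-2.8) + (-1.8)·(-1.8) + (2.2)·(2.2)) / 4 = 36.8/4 = 9.2
  s[A,B] = ((-1.8)·(-4) + (4.2)·(2) + (-2.8)·(2) + (-1.8)·(-2) + (2.2)·(2)) / 4 = 18/4 = 4.5
  s[B,B] = ((-4)·(-4) + (2)·(2) + (2)·(2) + (-2)·(-2) + (2)·(2)) / 4 = 32/4 = 8
  Sample standard deviations s_i = √(s[i,i]):
  s(A) = √(9.2) = 3.0332
  s(B) = √(8) = 2.8284

Step 3 — r_{ij} = s_{ij} / (s_i · s_j):
  r[A,A] = 1 (diagonal).
  r[A,B] = 4.5 / (3.0332 · 2.8284) = 4.5 / 8.579 = 0.5245
  r[B,B] = 1 (diagonal).

R is symmetric with unit diagonal. Assembling:

R = [[1, 0.5245],
 [0.5245, 1]]


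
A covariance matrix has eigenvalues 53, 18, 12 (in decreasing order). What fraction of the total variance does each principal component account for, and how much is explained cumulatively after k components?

Step 1 — total variance = trace(Sigma) = Σ λ_i = 53 + 18 + 12 = 83.

Step 2 — fraction explained by component i = λ_i / Σ λ:
  PC1: 53/83 = 0.6386
  PC2: 18/83 = 0.2169
  PC3: 12/83 = 0.1446

Step 3 — cumulative fraction after k components = (λ_1 + ... + λ_k) / Σ λ:
  k = 1: 53/83 = 0.6386
  k = 2: (53 + 18)/83 = 71/83 = 0.8554
  k = 3: (53 + 18 + 12)/83 = 83/83 = 1

Summary (fraction, with percent):

explained: PC1 0.6386 (63.86%), PC2 0.2169 (21.69%), PC3 0.1446 (14.46%);  cumulative: 0.6386, 0.8554, 1


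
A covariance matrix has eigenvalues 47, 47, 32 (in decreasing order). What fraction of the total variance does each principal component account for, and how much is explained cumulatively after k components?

Step 1 — total variance = trace(Sigma) = Σ λ_i = 47 + 47 + 32 = 126.

Step 2 — fraction explained by component i = λ_i / Σ λ:
  PC1: 47/126 = 0.373
  PC2: 47/126 = 0.373
  PC3: 32/126 = 0.254

Step 3 — cumulative fraction after k components = (λ_1 + ... + λ_k) / Σ λ:
  k = 1: 47/126 = 0.373
  k = 2: (47 + 47)/126 = 94/126 = 0.746
  k = 3: (47 + 47 + 32)/126 = 126/126 = 1

Summary (fraction, with percent):

explained: PC1 0.373 (37.3%), PC2 0.373 (37.3%), PC3 0.254 (25.4%);  cumulative: 0.373, 0.746, 1


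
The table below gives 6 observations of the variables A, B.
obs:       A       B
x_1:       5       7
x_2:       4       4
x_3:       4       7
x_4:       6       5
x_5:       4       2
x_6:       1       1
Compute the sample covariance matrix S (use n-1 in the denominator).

Step 1 — column means:
  mean(A) = (5 + 4 + 4 + 6 + 4 + 1) / 6 = 24/6 = 4
  mean(B) = (7 + 4 + 7 + 5 + 2 + 1) / 6 = 26/6 = 4.3333

Step 2 — sample covariance S[i,j] = (1/(n-1)) · Σ_k (x_{k,i} - mean_i) · (x_{k,j} - mean_j), with n-1 = 5.
  S[A,A] = ((1)·(1) + (0)·(0) + (0)·(0) + (2)·(2) + (0)·(0) + (-3)·(-3)) / 5 = 14/5 = 2.8
  S[A,B] = ((1)·(2.6667) + (0)·(-0.3333) + (0)·(2.6667) + (2)·(0.6667) + (0)·(-2.3333) + (-3)·(-3.3333)) / 5 = 14/5 = 2.8
  S[B,B] = ((2.6667)·(2.6667) + (-0.3333)·(-0.3333) + (2.6667)·(2.6667) + (0.6667)·(0.6667) + (-2.3333)·(-2.3333) + (-3.3333)·(-3.3333)) / 5 = 31.3333/5 = 6.2667

S is symmetric (S[j,i] = S[i,j]). Assembling:

S = [[2.8, 2.8],
 [2.8, 6.2667]]


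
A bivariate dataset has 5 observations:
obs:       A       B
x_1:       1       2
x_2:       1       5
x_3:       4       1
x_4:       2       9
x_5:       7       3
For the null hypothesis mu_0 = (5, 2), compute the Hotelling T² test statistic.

Step 1 — sample mean vector:
  mean(A) = (1 + 1 + 4 + 2 + 7) / 5 = 15/5 = 3
  mean(B) = (2 + 5 + 1 + 9 + 3) / 5 = 20/5 = 4
  x̄ = (3, 4),  deviation x̄ - mu_0 = (3, 4) - (5, 2) = (-2, 2).

Step 2 — sample covariance matrix, S[i,j] = (1/(n-1)) · Σ_k (x_{k,i} - mean_i) · (x_{k,j} - mean_j), divisor n-1 = 4:
  S[A,A] = ((-2)·(-2) + (-2)·(-2) + (1)·(1) + (-1)·(-1) + (4)·(4)) / 4 = 26/4 = 6.5
  S[A,B] = ((-2)·(-2) + (-2)·(1) + (1)·(-3) + (-1)·(5) + (4)·(-1)) / 4 = -10/4 = -2.5
  S[B,B] = ((-2)·(-2) + (1)·(1) + (-3)·(-3) + (5)·(5) + (-1)·(-1)) / 4 = 40/4 = 10
  S = [[6.5, -2.5],
 [-2.5, 10]].

Step 3 — invert S. det(S) = 6.5·10 - (-2.5)² = 58.75.
  S^{-1} = (1/det) · [[d, -b], [-b, a]] = [[0.1702, 0.0426],
 [0.0426, 0.1106]].

Step 4 — quadratic form (x̄ - mu_0)^T · S^{-1} · (x̄ - mu_0):
  S^{-1} · (x̄ - mu_0) = (-0.2553, 0.1362),
  (x̄ - mu_0)^T · [...] = (-2)·(-0.2553) + (2)·(0.1362) = 0.783.

Step 5 — scale by n: T² = 5 · 0.783 = 3.9149.

T² ≈ 3.9149


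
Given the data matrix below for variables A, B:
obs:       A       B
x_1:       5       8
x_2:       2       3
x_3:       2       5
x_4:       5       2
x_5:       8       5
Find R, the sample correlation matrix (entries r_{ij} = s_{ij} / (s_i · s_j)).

Step 1 — column means:
  mean(A) = (5 + 2 + 2 + 5 + 8) / 5 = 22/5 = 4.4
  mean(B) = (8 + 3 + 5 + 2 + 5) / 5 = 23/5 = 4.6

Step 2 — sample variances and covariances s[i,j] = (1/(n-1)) · Σ_k (x_{k,i} - mean_i) · (x_{k,j} - mean_j), with n-1 = 4:
  s[A,A] = ((0.6)·(0.6) + (-2.4)·(-2.4) + (-2.4)·(-2.4) + (0.6)·(0.6) + (3.6)·(3.6)) / 4 = 25.2/4 = 6.3
  s[A,B] = ((0.6)·(3.4) + (-2.4)·(-1.6) + (-2.4)·(0.4) + (0.6)·(-2.6) + (3.6)·(0.4)) / 4 = 4.8/4 = 1.2
  s[B,B] = ((3.4)·(3.4) + (-1.6)·(-1.6) + (0.4)·(0.4) + (-2.6)·(-2.6) + (0.4)·(0.4)) / 4 = 21.2/4 = 5.3
  Sample standard deviations s_i = √(s[i,i]):
  s(A) = √(6.3) = 2.51
  s(B) = √(5.3) = 2.3022

Step 3 — r_{ij} = s_{ij} / (s_i · s_j):
  r[A,A] = 1 (diagonal).
  r[A,B] = 1.2 / (2.51 · 2.3022) = 1.2 / 5.7784 = 0.2077
  r[B,B] = 1 (diagonal).

R is symmetric with unit diagonal. Assembling:

R = [[1, 0.2077],
 [0.2077, 1]]


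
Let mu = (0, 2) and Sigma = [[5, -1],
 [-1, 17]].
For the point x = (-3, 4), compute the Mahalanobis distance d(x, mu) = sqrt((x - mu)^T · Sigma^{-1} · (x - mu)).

Step 1 — centre the observation: (x - mu) = (-3, 2).

Step 2 — invert Sigma. det(Sigma) = 5·17 - (-1)² = 84.
  Sigma^{-1} = (1/det) · [[d, -b], [-b, a]] = [[0.2024, 0.0119],
 [0.0119, 0.0595]].

Step 3 — form the quadratic (x - mu)^T · Sigma^{-1} · (x - mu):
  Sigma^{-1} · (x - mu) = (-0.5833, 0.0833).
  (x - mu)^T · [Sigma^{-1} · (x - mu)] = (-3)·(-0.5833) + (2)·(0.0833) = 1.9167.

Step 4 — take square root: d = √(1.9167) ≈ 1.3844.

d(x, mu) = √(1.9167) ≈ 1.3844


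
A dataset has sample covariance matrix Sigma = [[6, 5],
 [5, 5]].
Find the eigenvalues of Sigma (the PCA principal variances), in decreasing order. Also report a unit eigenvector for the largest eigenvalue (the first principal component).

Step 1 — characteristic polynomial of 2×2 Sigma:
  det(Sigma - λI) = λ² - trace · λ + det = 0.
  trace = 6 + 5 = 11, det = 6·5 - (5)² = 5.
Step 2 — discriminant:
  Δ = trace² - 4·det = 121 - 20 = 101.
Step 3 — eigenvalues:
  λ = (trace ± √Δ)/2 = (11 ± 10.0499)/2,
  λ_1 = 10.5249,  λ_2 = 0.4751.

Step 4 — unit eigenvector for λ_1: solve (Sigma - λ_1 I)v = 0. First row:
  (6 - 10.5249)·v_x + (5)·v_y = 0, i.e. (-4.5249)·v_x + (5)·v_y = 0,
  so v ∝ (b, λ_1 - a) = (5, 4.5249) = u.
  ||u|| = √((5)² + (4.5249)²) = √(45.4751) ≈ 6.7435,
  v_1 = u/||u|| ≈ (0.7415, 0.671) (||v_1|| = 1).

λ_1 = 10.5249,  λ_2 = 0.4751;  v_1 ≈ (0.7415, 0.671)


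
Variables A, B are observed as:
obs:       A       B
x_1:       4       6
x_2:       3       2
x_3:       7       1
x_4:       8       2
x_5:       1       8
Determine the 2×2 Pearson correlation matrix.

Step 1 — column means:
  mean(A) = (4 + 3 + 7 + 8 + 1) / 5 = 23/5 = 4.6
  mean(B) = (6 + 2 + 1 + 2 + 8) / 5 = 19/5 = 3.8

Step 2 — sample variances and covariances s[i,j] = (1/(n-1)) · Σ_k (x_{k,i} - mean_i) · (x_{k,j} - mean_j), with n-1 = 4:
  s[A,A] = ((-0.6)·(-0.6) + (-1.6)·(-1.6) + (2.4)·(2.4) + (3.4)·(3.4) + (-3.6)·(-3.6)) / 4 = 33.2/4 = 8.3
  s[A,B] = ((-0.6)·(2.2) + (-1.6)·(-1.8) + (2.4)·(-2.8) + (3.4)·(-1.8) + (-3.6)·(4.2)) / 4 = -26.4/4 = -6.6
  s[B,B] = ((2.2)·(2.2) + (-1.8)·(-1.8) + (-2.8)·(-2.8) + (-1.8)·(-1.8) + (4.2)·(4.2)) / 4 = 36.8/4 = 9.2
  Sample standard deviations s_i = √(s[i,i]):
  s(A) = √(8.3) = 2.881
  s(B) = √(9.2) = 3.0332

Step 3 — r_{ij} = s_{ij} / (s_i · s_j):
  r[A,A] = 1 (diagonal).
  r[A,B] = -6.6 / (2.881 · 3.0332) = -6.6 / 8.7384 = -0.7553
  r[B,B] = 1 (diagonal).

R is symmetric with unit diagonal. Assembling:

R = [[1, -0.7553],
 [-0.7553, 1]]


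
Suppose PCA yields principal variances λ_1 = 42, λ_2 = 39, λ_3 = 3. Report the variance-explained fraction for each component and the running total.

Step 1 — total variance = trace(Sigma) = Σ λ_i = 42 + 39 + 3 = 84.

Step 2 — fraction explained by component i = λ_i / Σ λ:
  PC1: 42/84 = 0.5
  PC2: 39/84 = 0.4643
  PC3: 3/84 = 0.0357

Step 3 — cumulative fraction after k components = (λ_1 + ... + λ_k) / Σ λ:
  k = 1: 42/84 = 0.5
  k = 2: (42 + 39)/84 = 81/84 = 0.9643
  k = 3: (42 + 39 + 3)/84 = 84/84 = 1

Summary (fraction, with percent):

explained: PC1 0.5 (50%), PC2 0.4643 (46.43%), PC3 0.0357 (3.57%);  cumulative: 0.5, 0.9643, 1


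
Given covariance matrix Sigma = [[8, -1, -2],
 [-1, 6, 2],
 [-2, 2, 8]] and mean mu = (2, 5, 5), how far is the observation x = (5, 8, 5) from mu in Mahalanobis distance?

Step 1 — centre the observation: (x - mu) = (3, 3, 0).

Step 2 — invert Sigma (cofactor / det for 3×3, or solve directly):
  Sigma^{-1} = [[0.1341, 0.0122, 0.0305],
 [0.0122, 0.1829, -0.0427],
 [0.0305, -0.0427, 0.1433]].

Step 3 — form the quadratic (x - mu)^T · Sigma^{-1} · (x - mu):
  Sigma^{-1} · (x - mu) = (0.439, 0.5854, -0.0366).
  (x - mu)^T · [Sigma^{-1} · (x - mu)] = (3)·(0.439) + (3)·(0.5854) + (0)·(-0.0366) = 3.0732.

Step 4 — take square root: d = √(3.0732) ≈ 1.753.

d(x, mu) = √(3.0732) ≈ 1.753


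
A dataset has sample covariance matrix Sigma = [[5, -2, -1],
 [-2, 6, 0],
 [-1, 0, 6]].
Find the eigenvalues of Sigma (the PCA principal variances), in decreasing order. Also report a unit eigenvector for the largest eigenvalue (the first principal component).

Step 1 — characteristic polynomial p(λ) = det(λI - Sigma) = λ³ - tr·λ² + c_1·λ - det, where tr = trace, c_1 = sum of the principal 2×2 minors, det = det(Sigma):
  tr = 5 + 6 + 6 = 17,
  c_1 = (5·6 - (-2)²) + (5·6 - (-1)²) + (6·6 - (0)²) = 26 + 29 + 36 = 91,
  det = 5·(6·6 - (0)²) - (-2)·((-2)·6 - (0)·(-1)) + (-1)·((-2)·(0) - 6·(-1)) = 5·(36) - (-2)·(-12) + (-1)·(6) = 150.
  So p(λ) = λ³ - 17λ² + 91λ - 150.
Step 2 — look for an integer root (rational root theorem: any rational root is an integer divisor of 150). Testing λ = 6:
  p(6) = 216 - 612 + 546 - 150 = 0  ✓
  Dividing out (λ - 6): p(λ) = (λ - 6)(λ² - 11λ + 25).
Step 3 — remaining eigenvalues from the quadratic λ² - 11λ + 25 = 0:
  Δ = 11² - 4·25 = 121 - 100 = 21,  λ = (11 ± √21)/2 = (11 ± 4.5826)/2 ≈ 7.7913 or 3.2087.
  Sorted: λ_1 = 7.7913,  λ_2 = 6,  λ_3 = 3.2087  (check: sum = 17 = tr ✓).

Step 4 — unit eigenvector for λ_1 ≈ 7.7913: v spans the null space of (Sigma - λ_1 I), whose rows are
  r_1 = (-2.7913, -2, -1),  r_2 = (-2, -1.7913, 0),  r_3 = (-1, 0, -1.7913).
  v is orthogonal to every row, so take v ∝ r_1 × r_2 = ((-2)·(0) - (-1)·(-1.7913), (-1)·(-2) - (-2.7913)·(0), (-2.7913)·(-1.7913) - (-2)·(-2)) ≈ (-1.7913, 2, 1).
  Rescale (multiply by -1 so the first nonzero entry is positive): u = (1.7913, -2, -1).
  ||u|| = √((1.7913)² + (-2)² + (-1)²) = √(8.2087) ≈ 2.8651,  v_1 = u/||u|| ≈ (0.6252, -0.6981, -0.349) (||v_1|| = 1).

λ_1 = 7.7913,  λ_2 = 6,  λ_3 = 3.2087;  v_1 ≈ (0.6252, -0.6981, -0.349)


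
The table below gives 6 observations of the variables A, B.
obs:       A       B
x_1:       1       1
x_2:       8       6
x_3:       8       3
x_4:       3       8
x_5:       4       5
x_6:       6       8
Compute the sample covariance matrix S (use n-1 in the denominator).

Step 1 — column means:
  mean(A) = (1 + 8 + 8 + 3 + 4 + 6) / 6 = 30/6 = 5
  mean(B) = (1 + 6 + 3 + 8 + 5 + 8) / 6 = 31/6 = 5.1667

Step 2 — sample covariance S[i,j] = (1/(n-1)) · Σ_k (x_{k,i} - mean_i) · (x_{k,j} - mean_j), with n-1 = 5.
  S[A,A] = ((-4)·(-4) + (3)·(3) + (3)·(3) + (-2)·(-2) + (-1)·(-1) + (1)·(1)) / 5 = 40/5 = 8
  S[A,B] = ((-4)·(-4.1667) + (3)·(0.8333) + (3)·(-2.1667) + (-2)·(2.8333) + (-1)·(-0.1667) + (1)·(2.8333)) / 5 = 10/5 = 2
  S[B,B] = ((-4.1667)·(-4.1667) + (0.8333)·(0.8333) + (-2.1667)·(-2.1667) + (2.8333)·(2.8333) + (-0.1667)·(-0.1667) + (2.8333)·(2.8333)) / 5 = 38.8333/5 = 7.7667

S is symmetric (S[j,i] = S[i,j]). Assembling:

S = [[8, 2],
 [2, 7.7667]]


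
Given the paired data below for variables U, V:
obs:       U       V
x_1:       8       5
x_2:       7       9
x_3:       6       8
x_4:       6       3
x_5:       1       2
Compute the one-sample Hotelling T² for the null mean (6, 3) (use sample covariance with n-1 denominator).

Step 1 — sample mean vector:
  mean(U) = (8 + 7 + 6 + 6 + 1) / 5 = 28/5 = 5.6
  mean(V) = (5 + 9 + 8 + 3 + 2) / 5 = 27/5 = 5.4
  x̄ = (5.6, 5.4),  deviation x̄ - mu_0 = (5.6, 5.4) - (6, 3) = (-0.4, 2.4).

Step 2 — sample covariance matrix, S[i,j] = (1/(n-1)) · Σ_k (x_{k,i} - mean_i) · (x_{k,j} - mean_j), divisor n-1 = 4:
  S[U,U] = ((2.4)·(2.4) + (1.4)·(1.4) + (0.4)·(0.4) + (0.4)·(0.4) + (-4.6)·(-4.6)) / 4 = 29.2/4 = 7.3
  S[U,V] = ((2.4)·(-0.4) + (1.4)·(3.6) + (0.4)·(2.6) + (0.4)·(-2.4) + (-4.6)·(-3.4)) / 4 = 19.8/4 = 4.95
  S[V,V] = ((-0.4)·(-0.4) + (3.6)·(3.6) + (2.6)·(2.6) + (-2.4)·(-2.4) + (-3.4)·(-3.4)) / 4 = 37.2/4 = 9.3
  S = [[7.3, 4.95],
 [4.95, 9.3]].

Step 3 — invert S. det(S) = 7.3·9.3 - (4.95)² = 43.3875.
  S^{-1} = (1/det) · [[d, -b], [-b, a]] = [[0.2143, -0.1141],
 [-0.1141, 0.1683]].

Step 4 — quadratic form (x̄ - mu_0)^T · S^{-1} · (x̄ - mu_0):
  S^{-1} · (x̄ - mu_0) = (-0.3596, 0.4494),
  (x̄ - mu_0)^T · [...] = (-0.4)·(-0.3596) + (2.4)·(0.4494) = 1.2225.

Step 5 — scale by n: T² = 5 · 1.2225 = 6.1124.

T² ≈ 6.1124


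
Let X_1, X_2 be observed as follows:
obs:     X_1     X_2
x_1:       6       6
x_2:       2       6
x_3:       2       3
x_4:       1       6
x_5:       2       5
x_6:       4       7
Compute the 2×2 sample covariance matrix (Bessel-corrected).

Step 1 — column means:
  mean(X_1) = (6 + 2 + 2 + 1 + 2 + 4) / 6 = 17/6 = 2.8333
  mean(X_2) = (6 + 6 + 3 + 6 + 5 + 7) / 6 = 33/6 = 5.5

Step 2 — sample covariance S[i,j] = (1/(n-1)) · Σ_k (x_{k,i} - mean_i) · (x_{k,j} - mean_j), with n-1 = 5.
  S[X_1,X_1] = ((3.1667)·(3.1667) + (-0.8333)·(-0.8333) + (-0.8333)·(-0.8333) + (-1.8333)·(-1.8333) + (-0.8333)·(-0.8333) + (1.1667)·(1.1667)) / 5 = 16.8333/5 = 3.3667
  S[X_1,X_2] = ((3.1667)·(0.5) + (-0.8333)·(0.5) + (-0.8333)·(-2.5) + (-1.8333)·(0.5) + (-0.8333)·(-0.5) + (1.1667)·(1.5)) / 5 = 4.5/5 = 0.9
  S[X_2,X_2] = ((0.5)·(0.5) + (0.5)·(0.5) + (-2.5)·(-2.5) + (0.5)·(0.5) + (-0.5)·(-0.5) + (1.5)·(1.5)) / 5 = 9.5/5 = 1.9

S is symmetric (S[j,i] = S[i,j]). Assembling:

S = [[3.3667, 0.9],
 [0.9, 1.9]]


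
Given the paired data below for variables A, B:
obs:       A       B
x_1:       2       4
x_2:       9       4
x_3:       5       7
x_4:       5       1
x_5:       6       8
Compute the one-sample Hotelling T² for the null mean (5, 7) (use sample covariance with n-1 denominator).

Step 1 — sample mean vector:
  mean(A) = (2 + 9 + 5 + 5 + 6) / 5 = 27/5 = 5.4
  mean(B) = (4 + 4 + 7 + 1 + 8) / 5 = 24/5 = 4.8
  x̄ = (5.4, 4.8),  deviation x̄ - mu_0 = (5.4, 4.8) - (5, 7) = (0.4, -2.2).

Step 2 — sample covariance matrix, S[i,j] = (1/(n-1)) · Σ_k (x_{k,i} - mean_i) · (x_{k,j} - mean_j), divisor n-1 = 4:
  S[A,A] = ((-3.4)·(-3.4) + (3.6)·(3.6) + (-0.4)·(-0.4) + (-0.4)·(-0.4) + (0.6)·(0.6)) / 4 = 25.2/4 = 6.3
  S[A,B] = ((-3.4)·(-0.8) + (3.6)·(-0.8) + (-0.4)·(2.2) + (-0.4)·(-3.8) + (0.6)·(3.2)) / 4 = 2.4/4 = 0.6
  S[B,B] = ((-0.8)·(-0.8) + (-0.8)·(-0.8) + (2.2)·(2.2) + (-3.8)·(-3.8) + (3.2)·(3.2)) / 4 = 30.8/4 = 7.7
  S = [[6.3, 0.6],
 [0.6, 7.7]].

Step 3 — invert S. det(S) = 6.3·7.7 - (0.6)² = 48.15.
  S^{-1} = (1/det) · [[d, -b], [-b, a]] = [[0.1599, -0.0125],
 [-0.0125, 0.1308]].

Step 4 — quadratic form (x̄ - mu_0)^T · S^{-1} · (x̄ - mu_0):
  S^{-1} · (x̄ - mu_0) = (0.0914, -0.2928),
  (x̄ - mu_0)^T · [...] = (0.4)·(0.0914) + (-2.2)·(-0.2928) = 0.6808.

Step 5 — scale by n: T² = 5 · 0.6808 = 3.4039.

T² ≈ 3.4039


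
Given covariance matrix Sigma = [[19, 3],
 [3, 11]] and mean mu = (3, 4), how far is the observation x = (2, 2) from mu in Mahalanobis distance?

Step 1 — centre the observation: (x - mu) = (-1, -2).

Step 2 — invert Sigma. det(Sigma) = 19·11 - (3)² = 200.
  Sigma^{-1} = (1/det) · [[d, -b], [-b, a]] = [[0.055, -0.015],
 [-0.015, 0.095]].

Step 3 — form the quadratic (x - mu)^T · Sigma^{-1} · (x - mu):
  Sigma^{-1} · (x - mu) = (-0.025, -0.175).
  (x - mu)^T · [Sigma^{-1} · (x - mu)] = (-1)·(-0.025) + (-2)·(-0.175) = 0.375.

Step 4 — take square root: d = √(0.375) ≈ 0.6124.

d(x, mu) = √(0.375) ≈ 0.6124


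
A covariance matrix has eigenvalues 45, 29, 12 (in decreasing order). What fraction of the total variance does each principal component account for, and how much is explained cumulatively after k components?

Step 1 — total variance = trace(Sigma) = Σ λ_i = 45 + 29 + 12 = 86.

Step 2 — fraction explained by component i = λ_i / Σ λ:
  PC1: 45/86 = 0.5233
  PC2: 29/86 = 0.3372
  PC3: 12/86 = 0.1395

Step 3 — cumulative fraction after k components = (λ_1 + ... + λ_k) / Σ λ:
  k = 1: 45/86 = 0.5233
  k = 2: (45 + 29)/86 = 74/86 = 0.8605
  k = 3: (45 + 29 + 12)/86 = 86/86 = 1

Summary (fraction, with percent):

explained: PC1 0.5233 (52.33%), PC2 0.3372 (33.72%), PC3 0.1395 (13.95%);  cumulative: 0.5233, 0.8605, 1


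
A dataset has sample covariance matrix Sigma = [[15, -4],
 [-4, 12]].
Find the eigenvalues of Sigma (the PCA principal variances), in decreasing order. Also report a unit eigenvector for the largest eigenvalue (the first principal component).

Step 1 — characteristic polynomial of 2×2 Sigma:
  det(Sigma - λI) = λ² - trace · λ + det = 0.
  trace = 15 + 12 = 27, det = 15·12 - (-4)² = 164.
Step 2 — discriminant:
  Δ = trace² - 4·det = 729 - 656 = 73.
Step 3 — eigenvalues:
  λ = (trace ± √Δ)/2 = (27 ± 8.544)/2,
  λ_1 = 17.772,  λ_2 = 9.228.

Step 4 — unit eigenvector for λ_1: solve (Sigma - λ_1 I)v = 0. First row:
  (15 - 17.772)·v_x + (-4)·v_y = 0, i.e. (-2.772)·v_x + (-4)·v_y = 0,
  so v ∝ (b, λ_1 - a) = (-4, 2.772); multiply by -1 so the first entry is positive: u = (4, -2.772).
  ||u|| = √((4)² + (-2.772)²) = √(23.684) ≈ 4.8666,
  v_1 = u/||u|| ≈ (0.8219, -0.5696) (||v_1|| = 1).

λ_1 = 17.772,  λ_2 = 9.228;  v_1 ≈ (0.8219, -0.5696)


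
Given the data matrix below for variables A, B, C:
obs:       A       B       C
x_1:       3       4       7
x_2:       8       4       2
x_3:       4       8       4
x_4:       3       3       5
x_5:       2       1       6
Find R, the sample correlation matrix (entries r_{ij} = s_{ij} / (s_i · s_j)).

Step 1 — column means:
  mean(A) = (3 + 8 + 4 + 3 + 2) / 5 = 20/5 = 4
  mean(B) = (4 + 4 + 8 + 3 + 1) / 5 = 20/5 = 4
  mean(C) = (7 + 2 + 4 + 5 + 6) / 5 = 24/5 = 4.8

Step 2 — sample variances and covariances s[i,j] = (1/(n-1)) · Σ_k (x_{k,i} - mean_i) · (x_{k,j} - mean_j), with n-1 = 4:
  s[A,A] = ((-1)·(-1) + (4)·(4) + (0)·(0) + (-1)·(-1) + (-2)·(-2)) / 4 = 22/4 = 5.5
  s[A,B] = ((-1)·(0) + (4)·(0) + (0)·(4) + (-1)·(-1) + (-2)·(-3)) / 4 = 7/4 = 1.75
  s[A,C] = ((-1)·(2.2) + (4)·(-2.8) + (0)·(-0.8) + (-1)·(0.2) + (-2)·(1.2)) / 4 = -16/4 = -4
  s[B,B] = ((0)·(0) + (0)·(0) + (4)·(4) + (-1)·(-1) + (-3)·(-3)) / 4 = 26/4 = 6.5
  s[B,C] = ((0)·(2.2) + (0)·(-2.8) + (4)·(-0.8) + (-1)·(0.2) + (-3)·(1.2)) / 4 = -7/4 = -1.75
  s[C,C] = ((2.2)·(2.2) + (-2.8)·(-2.8) + (-0.8)·(-0.8) + (0.2)·(0.2) + (1.2)·(1.2)) / 4 = 14.8/4 = 3.7
  Sample standard deviations s_i = √(s[i,i]):
  s(A) = √(5.5) = 2.3452
  s(B) = √(6.5) = 2.5495
  s(C) = √(3.7) = 1.9235

Step 3 — r_{ij} = s_{ij} / (s_i · s_j):
  r[A,A] = 1 (diagonal).
  r[A,B] = 1.75 / (2.3452 · 2.5495) = 1.75 / 5.9791 = 0.2927
  r[A,C] = -4 / (2.3452 · 1.9235) = -4 / 4.5111 = -0.8867
  r[B,B] = 1 (diagonal).
  r[B,C] = -1.75 / (2.5495 · 1.9235) = -1.75 / 4.9041 = -0.3568
  r[C,C] = 1 (diagonal).

R is symmetric with unit diagonal. Assembling:

R = [[1, 0.2927, -0.8867],
 [0.2927, 1, -0.3568],
 [-0.8867, -0.3568, 1]]
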